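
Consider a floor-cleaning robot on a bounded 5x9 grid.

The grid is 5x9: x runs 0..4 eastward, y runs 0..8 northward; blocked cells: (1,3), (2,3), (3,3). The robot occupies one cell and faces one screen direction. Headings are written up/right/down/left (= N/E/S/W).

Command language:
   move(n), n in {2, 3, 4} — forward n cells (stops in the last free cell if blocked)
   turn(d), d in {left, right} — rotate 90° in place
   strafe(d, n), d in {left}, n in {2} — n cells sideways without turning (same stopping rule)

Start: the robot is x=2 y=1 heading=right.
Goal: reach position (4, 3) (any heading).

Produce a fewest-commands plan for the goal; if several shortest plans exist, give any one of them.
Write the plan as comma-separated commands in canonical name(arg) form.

begin: x=2 y=1 heading=right
1. move(3) → x=4 y=1 heading=right
2. strafe(left, 2) → x=4 y=3 heading=right
minimal: 2 command(s), checked below 2.

move(3), strafe(left, 2)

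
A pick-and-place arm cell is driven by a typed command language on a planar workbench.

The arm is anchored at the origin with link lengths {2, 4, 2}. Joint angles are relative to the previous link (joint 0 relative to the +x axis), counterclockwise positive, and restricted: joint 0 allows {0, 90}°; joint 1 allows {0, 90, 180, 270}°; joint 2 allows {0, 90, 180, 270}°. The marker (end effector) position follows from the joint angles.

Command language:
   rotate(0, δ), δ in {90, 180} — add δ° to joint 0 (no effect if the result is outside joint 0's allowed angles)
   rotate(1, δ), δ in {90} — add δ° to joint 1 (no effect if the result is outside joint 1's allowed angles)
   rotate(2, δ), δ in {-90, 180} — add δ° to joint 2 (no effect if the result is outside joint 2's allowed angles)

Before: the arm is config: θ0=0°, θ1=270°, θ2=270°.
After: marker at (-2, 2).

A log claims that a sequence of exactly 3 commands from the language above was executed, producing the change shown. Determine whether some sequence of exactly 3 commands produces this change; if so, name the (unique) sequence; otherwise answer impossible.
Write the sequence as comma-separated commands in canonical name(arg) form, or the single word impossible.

rotate(1, 90), rotate(1, 90), rotate(1, 90)

t0: config: θ0=0°, θ1=270°, θ2=270°
step 1 (rotate(1, 90)): config: θ0=0°, θ1=0°, θ2=270°
step 2 (rotate(1, 90)): config: θ0=0°, θ1=90°, θ2=270°
step 3 (rotate(1, 90)): config: θ0=0°, θ1=180°, θ2=270°
uniquely the one of 125 3-step routes that fits.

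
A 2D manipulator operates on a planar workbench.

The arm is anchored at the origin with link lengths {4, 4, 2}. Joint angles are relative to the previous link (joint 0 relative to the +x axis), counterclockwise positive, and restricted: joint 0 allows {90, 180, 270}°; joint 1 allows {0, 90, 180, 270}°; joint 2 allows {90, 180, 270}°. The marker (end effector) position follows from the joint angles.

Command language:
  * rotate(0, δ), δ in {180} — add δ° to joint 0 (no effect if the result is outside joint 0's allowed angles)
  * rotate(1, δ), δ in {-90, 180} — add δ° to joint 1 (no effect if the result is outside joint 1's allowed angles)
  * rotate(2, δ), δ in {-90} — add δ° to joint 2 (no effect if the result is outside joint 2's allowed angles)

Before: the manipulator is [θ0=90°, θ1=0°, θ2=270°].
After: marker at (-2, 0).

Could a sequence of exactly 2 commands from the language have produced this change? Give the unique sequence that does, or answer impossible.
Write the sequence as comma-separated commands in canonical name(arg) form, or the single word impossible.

rotate(1, -90), rotate(1, -90)

from: [θ0=90°, θ1=0°, θ2=270°]
step 1 (rotate(1, -90)): [θ0=90°, θ1=270°, θ2=270°]
step 2 (rotate(1, -90)): [θ0=90°, θ1=180°, θ2=270°]
no other 2-command option fits: unique.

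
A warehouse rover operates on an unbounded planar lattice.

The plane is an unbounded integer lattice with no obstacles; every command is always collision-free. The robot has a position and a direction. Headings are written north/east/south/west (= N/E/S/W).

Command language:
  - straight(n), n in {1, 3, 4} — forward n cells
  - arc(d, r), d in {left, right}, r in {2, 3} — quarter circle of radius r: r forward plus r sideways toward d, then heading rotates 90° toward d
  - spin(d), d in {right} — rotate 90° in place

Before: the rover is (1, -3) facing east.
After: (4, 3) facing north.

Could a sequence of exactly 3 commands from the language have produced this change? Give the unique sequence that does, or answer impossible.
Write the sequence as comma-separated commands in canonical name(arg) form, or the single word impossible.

straight(1), arc(left, 2), straight(4)

key: position moved to (4,3) AND the heading swung to N — translation plus rotation needed
start: (1, -3) facing east
1. straight(1) → (2, -3) facing east
2. arc(left, 2) → (4, -1) facing north
3. straight(4) → (4, 3) facing north
all 512 alternatives checked — unique.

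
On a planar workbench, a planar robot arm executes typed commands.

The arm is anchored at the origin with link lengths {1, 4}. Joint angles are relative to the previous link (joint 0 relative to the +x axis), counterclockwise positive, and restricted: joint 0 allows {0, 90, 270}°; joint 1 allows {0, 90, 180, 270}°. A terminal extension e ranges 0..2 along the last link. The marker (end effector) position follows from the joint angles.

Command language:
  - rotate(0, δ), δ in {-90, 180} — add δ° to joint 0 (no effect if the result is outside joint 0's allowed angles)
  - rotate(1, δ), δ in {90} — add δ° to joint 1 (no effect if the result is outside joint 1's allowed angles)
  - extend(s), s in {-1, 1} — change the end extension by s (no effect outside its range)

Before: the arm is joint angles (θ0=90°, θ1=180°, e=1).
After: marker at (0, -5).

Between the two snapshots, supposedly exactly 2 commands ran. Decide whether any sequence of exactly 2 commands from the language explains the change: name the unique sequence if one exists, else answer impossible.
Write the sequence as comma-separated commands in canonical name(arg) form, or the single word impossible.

initial: joint angles (θ0=90°, θ1=180°, e=1)
[1] after extend(1): joint angles (θ0=90°, θ1=180°, e=2)
[2] after extend(1): joint angles (θ0=90°, θ1=180°, e=2)
no rival 2-sequence matches.

extend(1), extend(1)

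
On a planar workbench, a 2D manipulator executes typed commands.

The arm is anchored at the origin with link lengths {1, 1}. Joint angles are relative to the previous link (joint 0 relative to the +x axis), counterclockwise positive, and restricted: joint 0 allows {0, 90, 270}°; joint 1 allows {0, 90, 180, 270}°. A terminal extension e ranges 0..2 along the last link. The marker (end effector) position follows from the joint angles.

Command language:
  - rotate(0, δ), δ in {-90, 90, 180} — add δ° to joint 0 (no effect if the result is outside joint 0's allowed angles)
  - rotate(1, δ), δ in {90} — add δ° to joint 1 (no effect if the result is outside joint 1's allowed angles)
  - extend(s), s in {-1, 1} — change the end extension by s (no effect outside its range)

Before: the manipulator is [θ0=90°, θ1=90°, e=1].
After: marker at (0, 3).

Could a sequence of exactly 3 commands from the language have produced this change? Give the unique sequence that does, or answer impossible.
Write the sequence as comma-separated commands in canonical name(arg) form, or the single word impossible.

rotate(1, 90), rotate(1, 90), rotate(1, 90)

t0: [θ0=90°, θ1=90°, e=1]
[1] after rotate(1, 90): [θ0=90°, θ1=180°, e=1]
[2] after rotate(1, 90): [θ0=90°, θ1=270°, e=1]
[3] after rotate(1, 90): [θ0=90°, θ1=0°, e=1]
no other 3-command option fits: unique.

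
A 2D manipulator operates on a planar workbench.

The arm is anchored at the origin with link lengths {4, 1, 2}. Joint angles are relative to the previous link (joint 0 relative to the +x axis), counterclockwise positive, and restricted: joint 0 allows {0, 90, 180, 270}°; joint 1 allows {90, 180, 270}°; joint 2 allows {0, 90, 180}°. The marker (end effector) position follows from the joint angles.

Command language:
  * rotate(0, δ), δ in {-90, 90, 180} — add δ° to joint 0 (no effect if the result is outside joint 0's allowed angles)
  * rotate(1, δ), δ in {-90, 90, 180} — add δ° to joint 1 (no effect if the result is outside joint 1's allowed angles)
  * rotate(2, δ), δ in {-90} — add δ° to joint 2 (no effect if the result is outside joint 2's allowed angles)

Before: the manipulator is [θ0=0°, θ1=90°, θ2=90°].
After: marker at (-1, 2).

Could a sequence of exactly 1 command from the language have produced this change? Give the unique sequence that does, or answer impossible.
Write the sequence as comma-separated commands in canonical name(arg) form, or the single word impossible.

from: [θ0=0°, θ1=90°, θ2=90°]
1. rotate(0, 90) → [θ0=90°, θ1=90°, θ2=90°]
uniquely the one of 7 1-step routes that fits.

rotate(0, 90)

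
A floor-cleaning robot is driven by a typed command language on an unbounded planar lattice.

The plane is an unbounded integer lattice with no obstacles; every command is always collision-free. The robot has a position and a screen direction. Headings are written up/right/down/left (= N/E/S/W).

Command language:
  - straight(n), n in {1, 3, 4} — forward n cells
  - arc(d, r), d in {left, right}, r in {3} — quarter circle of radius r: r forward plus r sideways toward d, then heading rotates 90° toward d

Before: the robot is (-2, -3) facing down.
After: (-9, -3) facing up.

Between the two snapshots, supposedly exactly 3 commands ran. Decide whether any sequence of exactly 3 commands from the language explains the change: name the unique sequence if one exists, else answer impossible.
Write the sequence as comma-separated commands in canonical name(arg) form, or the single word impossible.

key: cell and facing (now N) both changed — the 3 commands mix motion and turning
start: (-2, -3) facing down
1. arc(right, 3) → (-5, -6) facing left
2. straight(1) → (-6, -6) facing left
3. arc(right, 3) → (-9, -3) facing up
no rival 3-sequence matches.

arc(right, 3), straight(1), arc(right, 3)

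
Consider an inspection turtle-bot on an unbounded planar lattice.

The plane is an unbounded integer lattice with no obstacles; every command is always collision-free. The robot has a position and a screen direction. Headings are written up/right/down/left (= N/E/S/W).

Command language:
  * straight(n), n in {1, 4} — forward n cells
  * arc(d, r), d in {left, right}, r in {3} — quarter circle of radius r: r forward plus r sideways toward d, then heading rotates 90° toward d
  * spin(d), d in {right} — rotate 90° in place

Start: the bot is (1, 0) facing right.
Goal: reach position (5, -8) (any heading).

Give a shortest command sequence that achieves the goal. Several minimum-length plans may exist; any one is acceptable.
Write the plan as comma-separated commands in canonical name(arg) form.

t0: (1, 0) facing right
[1] after straight(1): (2, 0) facing right
[2] after arc(right, 3): (5, -3) facing down
[3] after straight(1): (5, -4) facing down
[4] after straight(4): (5, -8) facing down
nothing shorter than 4 reaches the goal.

straight(1), arc(right, 3), straight(1), straight(4)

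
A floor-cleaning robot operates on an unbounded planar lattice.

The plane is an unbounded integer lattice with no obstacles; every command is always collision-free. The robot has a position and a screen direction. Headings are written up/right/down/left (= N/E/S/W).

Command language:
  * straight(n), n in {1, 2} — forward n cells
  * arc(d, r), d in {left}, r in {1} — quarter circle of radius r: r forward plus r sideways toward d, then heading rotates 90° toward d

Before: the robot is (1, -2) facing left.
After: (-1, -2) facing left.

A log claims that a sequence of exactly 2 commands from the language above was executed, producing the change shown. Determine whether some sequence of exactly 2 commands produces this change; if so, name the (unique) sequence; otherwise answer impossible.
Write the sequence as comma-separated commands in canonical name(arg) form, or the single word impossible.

straight(1), straight(1)

key: still facing W at the end — nothing in the sequence rotates
initial: (1, -2) facing left
step 1 (straight(1)): (0, -2) facing left
step 2 (straight(1)): (-1, -2) facing left
no other 2-command option fits: unique.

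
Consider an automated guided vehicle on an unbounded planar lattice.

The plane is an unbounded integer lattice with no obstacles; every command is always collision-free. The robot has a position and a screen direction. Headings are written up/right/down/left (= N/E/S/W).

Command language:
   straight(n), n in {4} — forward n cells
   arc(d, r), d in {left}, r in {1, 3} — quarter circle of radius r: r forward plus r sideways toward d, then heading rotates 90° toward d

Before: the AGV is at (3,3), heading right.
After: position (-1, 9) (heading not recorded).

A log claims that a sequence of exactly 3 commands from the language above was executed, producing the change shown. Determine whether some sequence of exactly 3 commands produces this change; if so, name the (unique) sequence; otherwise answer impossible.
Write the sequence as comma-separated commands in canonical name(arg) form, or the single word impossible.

arc(left, 3), arc(left, 3), straight(4)

key: running straight(4) before arc(left, 3) would end elsewhere — order is forced
begin: at (3,3), heading right
step 1 (arc(left, 3)): at (6,6), heading up
step 2 (arc(left, 3)): at (3,9), heading left
step 3 (straight(4)): at (-1,9), heading left
no rival 3-sequence matches.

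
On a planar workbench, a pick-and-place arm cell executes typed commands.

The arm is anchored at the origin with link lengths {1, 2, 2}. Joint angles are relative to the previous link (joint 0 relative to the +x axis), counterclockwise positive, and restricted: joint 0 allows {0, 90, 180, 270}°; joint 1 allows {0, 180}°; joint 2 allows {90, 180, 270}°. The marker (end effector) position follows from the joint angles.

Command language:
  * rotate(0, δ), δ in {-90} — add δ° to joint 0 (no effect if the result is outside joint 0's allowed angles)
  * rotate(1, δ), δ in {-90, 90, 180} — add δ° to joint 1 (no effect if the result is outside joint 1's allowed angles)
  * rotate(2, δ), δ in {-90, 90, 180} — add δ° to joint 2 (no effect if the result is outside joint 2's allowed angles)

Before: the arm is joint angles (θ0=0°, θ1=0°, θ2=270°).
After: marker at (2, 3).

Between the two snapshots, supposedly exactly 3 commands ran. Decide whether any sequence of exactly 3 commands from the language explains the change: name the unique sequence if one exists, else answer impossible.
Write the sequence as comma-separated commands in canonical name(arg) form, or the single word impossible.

rotate(0, -90), rotate(0, -90), rotate(0, -90)

t0: joint angles (θ0=0°, θ1=0°, θ2=270°)
t=1 rotate(0, -90) ⇒ joint angles (θ0=270°, θ1=0°, θ2=270°)
t=2 rotate(0, -90) ⇒ joint angles (θ0=180°, θ1=0°, θ2=270°)
t=3 rotate(0, -90) ⇒ joint angles (θ0=90°, θ1=0°, θ2=270°)
no rival 3-sequence matches.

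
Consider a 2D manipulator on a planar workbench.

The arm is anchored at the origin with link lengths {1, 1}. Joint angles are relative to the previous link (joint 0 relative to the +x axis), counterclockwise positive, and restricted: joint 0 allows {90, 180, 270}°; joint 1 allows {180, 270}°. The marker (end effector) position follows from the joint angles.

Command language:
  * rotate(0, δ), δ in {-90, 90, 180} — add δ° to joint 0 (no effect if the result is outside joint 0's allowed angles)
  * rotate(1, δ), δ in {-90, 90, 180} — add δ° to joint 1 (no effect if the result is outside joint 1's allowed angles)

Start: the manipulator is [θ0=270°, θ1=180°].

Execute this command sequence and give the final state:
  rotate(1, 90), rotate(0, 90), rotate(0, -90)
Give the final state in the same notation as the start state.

[θ0=180°, θ1=270°]

t0: [θ0=270°, θ1=180°]
1. rotate(1, 90) → [θ0=270°, θ1=270°]
2. rotate(0, 90) → [θ0=270°, θ1=270°]
3. rotate(0, -90) → [θ0=180°, θ1=270°]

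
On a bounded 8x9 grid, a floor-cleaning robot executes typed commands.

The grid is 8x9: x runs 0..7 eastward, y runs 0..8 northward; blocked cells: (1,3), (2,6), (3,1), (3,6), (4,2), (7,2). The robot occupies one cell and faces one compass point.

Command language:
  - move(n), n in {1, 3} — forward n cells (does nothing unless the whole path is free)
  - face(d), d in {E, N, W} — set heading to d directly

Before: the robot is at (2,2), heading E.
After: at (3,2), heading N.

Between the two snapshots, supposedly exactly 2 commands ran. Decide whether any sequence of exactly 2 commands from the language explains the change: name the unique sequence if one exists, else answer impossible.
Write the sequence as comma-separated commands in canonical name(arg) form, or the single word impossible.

key: running face(N) before move(1) would end elsewhere — order is forced
from: at (2,2), heading E
step 1 (move(1)): at (3,2), heading E
step 2 (face(N)): at (3,2), heading N
uniquely the one of 25 2-step routes that fits.

move(1), face(N)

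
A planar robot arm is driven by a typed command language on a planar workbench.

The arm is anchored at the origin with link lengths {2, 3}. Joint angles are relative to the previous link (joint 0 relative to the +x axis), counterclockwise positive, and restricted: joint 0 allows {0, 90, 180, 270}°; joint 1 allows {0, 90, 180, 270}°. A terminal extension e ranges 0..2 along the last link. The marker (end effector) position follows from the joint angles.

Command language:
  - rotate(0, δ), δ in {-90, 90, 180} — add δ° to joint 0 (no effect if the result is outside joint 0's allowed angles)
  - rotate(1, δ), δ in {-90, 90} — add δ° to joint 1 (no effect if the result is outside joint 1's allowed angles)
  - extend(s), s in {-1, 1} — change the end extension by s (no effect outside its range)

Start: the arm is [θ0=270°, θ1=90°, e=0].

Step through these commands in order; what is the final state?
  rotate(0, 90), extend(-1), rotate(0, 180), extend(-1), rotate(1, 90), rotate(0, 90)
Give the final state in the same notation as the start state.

from: [θ0=270°, θ1=90°, e=0]
t=1 rotate(0, 90) ⇒ [θ0=0°, θ1=90°, e=0]
t=2 extend(-1) ⇒ [θ0=0°, θ1=90°, e=0]
t=3 rotate(0, 180) ⇒ [θ0=180°, θ1=90°, e=0]
t=4 extend(-1) ⇒ [θ0=180°, θ1=90°, e=0]
t=5 rotate(1, 90) ⇒ [θ0=180°, θ1=180°, e=0]
t=6 rotate(0, 90) ⇒ [θ0=270°, θ1=180°, e=0]

[θ0=270°, θ1=180°, e=0]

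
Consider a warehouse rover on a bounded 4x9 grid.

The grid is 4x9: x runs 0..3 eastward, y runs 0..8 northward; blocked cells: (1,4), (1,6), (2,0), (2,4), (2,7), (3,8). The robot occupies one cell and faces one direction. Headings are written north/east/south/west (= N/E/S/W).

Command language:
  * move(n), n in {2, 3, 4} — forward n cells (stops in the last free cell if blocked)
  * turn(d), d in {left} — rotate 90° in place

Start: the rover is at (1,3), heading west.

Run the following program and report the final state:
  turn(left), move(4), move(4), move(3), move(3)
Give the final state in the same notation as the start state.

t0: at (1,3), heading west
[1] after turn(left): at (1,3), heading south
[2] after move(4): at (1,0), heading south
[3] after move(4): at (1,0), heading south
[4] after move(3): at (1,0), heading south
[5] after move(3): at (1,0), heading south

at (1,0), heading south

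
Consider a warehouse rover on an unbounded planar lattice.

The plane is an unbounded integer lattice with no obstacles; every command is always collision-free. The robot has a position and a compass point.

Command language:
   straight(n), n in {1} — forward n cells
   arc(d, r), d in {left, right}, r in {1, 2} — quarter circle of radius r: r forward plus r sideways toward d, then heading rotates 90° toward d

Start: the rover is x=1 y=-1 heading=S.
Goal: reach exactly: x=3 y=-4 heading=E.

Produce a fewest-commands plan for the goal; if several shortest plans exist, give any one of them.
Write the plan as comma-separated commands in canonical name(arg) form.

straight(1), arc(left, 2)

begin: x=1 y=-1 heading=S
[1] after straight(1): x=1 y=-2 heading=S
[2] after arc(left, 2): x=3 y=-4 heading=E
shorter routes all fall short; 2 is best.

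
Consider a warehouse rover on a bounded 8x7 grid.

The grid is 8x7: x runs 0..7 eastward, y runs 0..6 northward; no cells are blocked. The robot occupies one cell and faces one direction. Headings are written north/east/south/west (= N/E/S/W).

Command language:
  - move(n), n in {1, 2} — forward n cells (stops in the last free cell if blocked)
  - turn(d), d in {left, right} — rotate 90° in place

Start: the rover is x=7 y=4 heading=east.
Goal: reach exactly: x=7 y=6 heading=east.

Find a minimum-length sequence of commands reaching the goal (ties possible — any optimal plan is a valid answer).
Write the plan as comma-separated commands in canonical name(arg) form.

begin: x=7 y=4 heading=east
1. turn(left) → x=7 y=4 heading=north
2. move(2) → x=7 y=6 heading=north
3. turn(right) → x=7 y=6 heading=east
nothing shorter than 3 reaches the goal.

turn(left), move(2), turn(right)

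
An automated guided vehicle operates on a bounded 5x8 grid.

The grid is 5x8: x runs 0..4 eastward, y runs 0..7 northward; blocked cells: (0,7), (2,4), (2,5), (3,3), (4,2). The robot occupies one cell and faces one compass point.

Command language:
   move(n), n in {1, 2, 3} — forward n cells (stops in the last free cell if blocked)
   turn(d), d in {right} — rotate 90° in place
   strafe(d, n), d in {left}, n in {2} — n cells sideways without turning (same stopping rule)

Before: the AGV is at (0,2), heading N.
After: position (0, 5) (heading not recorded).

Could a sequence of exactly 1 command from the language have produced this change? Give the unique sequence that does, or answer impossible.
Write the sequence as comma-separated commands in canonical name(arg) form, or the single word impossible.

initial: at (0,2), heading N
step 1 (move(3)): at (0,5), heading N
uniquely the one of 5 1-step routes that fits.

move(3)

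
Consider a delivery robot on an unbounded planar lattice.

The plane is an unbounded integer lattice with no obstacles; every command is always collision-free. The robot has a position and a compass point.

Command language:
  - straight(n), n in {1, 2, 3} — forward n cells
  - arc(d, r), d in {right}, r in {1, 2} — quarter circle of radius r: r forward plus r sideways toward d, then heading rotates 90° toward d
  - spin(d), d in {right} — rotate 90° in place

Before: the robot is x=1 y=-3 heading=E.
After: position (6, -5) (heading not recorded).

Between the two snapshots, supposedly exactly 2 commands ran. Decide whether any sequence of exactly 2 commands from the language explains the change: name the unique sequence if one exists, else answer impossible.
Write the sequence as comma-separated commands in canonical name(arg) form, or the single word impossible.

key: running arc(right, 2) before straight(3) would end elsewhere — order is forced
t0: x=1 y=-3 heading=E
step 1 (straight(3)): x=4 y=-3 heading=E
step 2 (arc(right, 2)): x=6 y=-5 heading=S
all 36 alternatives checked — unique.

straight(3), arc(right, 2)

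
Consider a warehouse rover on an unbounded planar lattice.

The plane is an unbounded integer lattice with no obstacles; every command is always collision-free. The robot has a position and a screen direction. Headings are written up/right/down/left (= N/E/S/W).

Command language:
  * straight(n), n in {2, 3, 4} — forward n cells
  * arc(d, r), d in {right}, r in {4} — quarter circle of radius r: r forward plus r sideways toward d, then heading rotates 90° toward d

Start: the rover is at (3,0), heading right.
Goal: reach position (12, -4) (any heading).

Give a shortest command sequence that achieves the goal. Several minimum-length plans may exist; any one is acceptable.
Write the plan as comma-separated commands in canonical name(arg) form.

straight(3), straight(2), arc(right, 4)

start: at (3,0), heading right
step 1 (straight(3)): at (6,0), heading right
step 2 (straight(2)): at (8,0), heading right
step 3 (arc(right, 4)): at (12,-4), heading down
nothing shorter than 3 reaches the goal.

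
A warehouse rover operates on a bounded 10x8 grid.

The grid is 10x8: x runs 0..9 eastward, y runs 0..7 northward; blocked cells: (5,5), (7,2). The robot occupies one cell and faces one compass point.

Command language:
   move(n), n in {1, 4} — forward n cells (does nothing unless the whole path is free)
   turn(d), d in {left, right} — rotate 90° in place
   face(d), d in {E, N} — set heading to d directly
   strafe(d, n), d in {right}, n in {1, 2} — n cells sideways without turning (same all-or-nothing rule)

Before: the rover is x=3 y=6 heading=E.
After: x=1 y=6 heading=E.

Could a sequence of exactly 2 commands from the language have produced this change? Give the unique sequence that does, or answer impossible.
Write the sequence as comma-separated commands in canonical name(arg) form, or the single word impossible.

impossible

every 2-command combo misses the target.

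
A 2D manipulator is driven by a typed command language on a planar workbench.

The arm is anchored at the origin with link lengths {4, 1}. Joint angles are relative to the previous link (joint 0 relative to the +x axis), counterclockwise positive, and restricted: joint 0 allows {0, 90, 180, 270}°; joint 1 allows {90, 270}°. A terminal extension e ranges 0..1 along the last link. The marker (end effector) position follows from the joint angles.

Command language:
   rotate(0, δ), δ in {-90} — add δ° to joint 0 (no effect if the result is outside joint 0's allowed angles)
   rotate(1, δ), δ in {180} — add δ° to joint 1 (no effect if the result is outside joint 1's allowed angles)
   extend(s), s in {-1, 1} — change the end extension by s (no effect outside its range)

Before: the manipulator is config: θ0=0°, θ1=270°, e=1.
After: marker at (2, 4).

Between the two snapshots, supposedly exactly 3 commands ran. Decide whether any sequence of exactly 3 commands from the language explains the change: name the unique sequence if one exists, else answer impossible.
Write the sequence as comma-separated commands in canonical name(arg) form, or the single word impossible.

rotate(0, -90), rotate(0, -90), rotate(0, -90)

start: config: θ0=0°, θ1=270°, e=1
[1] after rotate(0, -90): config: θ0=270°, θ1=270°, e=1
[2] after rotate(0, -90): config: θ0=180°, θ1=270°, e=1
[3] after rotate(0, -90): config: θ0=90°, θ1=270°, e=1
no rival 3-sequence matches.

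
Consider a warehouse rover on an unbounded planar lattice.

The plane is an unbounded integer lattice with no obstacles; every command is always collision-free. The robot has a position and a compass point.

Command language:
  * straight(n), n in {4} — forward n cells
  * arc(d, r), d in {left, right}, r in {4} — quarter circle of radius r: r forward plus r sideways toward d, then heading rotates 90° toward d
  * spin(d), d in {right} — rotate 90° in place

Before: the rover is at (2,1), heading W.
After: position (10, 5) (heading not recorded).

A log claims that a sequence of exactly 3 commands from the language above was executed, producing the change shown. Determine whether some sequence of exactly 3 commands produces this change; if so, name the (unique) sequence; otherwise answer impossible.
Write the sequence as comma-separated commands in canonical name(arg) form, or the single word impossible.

spin(right), arc(right, 4), straight(4)

key: order matters: swapping spin(right) and straight(4) lands elsewhere
begin: at (2,1), heading W
t=1 spin(right) ⇒ at (2,1), heading N
t=2 arc(right, 4) ⇒ at (6,5), heading E
t=3 straight(4) ⇒ at (10,5), heading E
all 64 alternatives checked — unique.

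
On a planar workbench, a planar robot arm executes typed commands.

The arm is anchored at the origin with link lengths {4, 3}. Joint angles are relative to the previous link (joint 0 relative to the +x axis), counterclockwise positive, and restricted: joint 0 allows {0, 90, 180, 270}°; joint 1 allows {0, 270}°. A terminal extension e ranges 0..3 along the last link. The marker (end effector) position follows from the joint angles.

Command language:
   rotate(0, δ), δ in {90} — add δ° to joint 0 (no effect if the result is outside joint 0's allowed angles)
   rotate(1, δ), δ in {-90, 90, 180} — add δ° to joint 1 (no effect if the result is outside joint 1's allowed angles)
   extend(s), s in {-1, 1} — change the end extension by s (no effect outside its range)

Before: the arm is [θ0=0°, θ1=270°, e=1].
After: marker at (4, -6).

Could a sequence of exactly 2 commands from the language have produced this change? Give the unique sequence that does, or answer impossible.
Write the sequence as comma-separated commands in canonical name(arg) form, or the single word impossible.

from: [θ0=0°, θ1=270°, e=1]
1. extend(1) → [θ0=0°, θ1=270°, e=2]
2. extend(1) → [θ0=0°, θ1=270°, e=3]
uniquely the one of 36 2-step routes that fits.

extend(1), extend(1)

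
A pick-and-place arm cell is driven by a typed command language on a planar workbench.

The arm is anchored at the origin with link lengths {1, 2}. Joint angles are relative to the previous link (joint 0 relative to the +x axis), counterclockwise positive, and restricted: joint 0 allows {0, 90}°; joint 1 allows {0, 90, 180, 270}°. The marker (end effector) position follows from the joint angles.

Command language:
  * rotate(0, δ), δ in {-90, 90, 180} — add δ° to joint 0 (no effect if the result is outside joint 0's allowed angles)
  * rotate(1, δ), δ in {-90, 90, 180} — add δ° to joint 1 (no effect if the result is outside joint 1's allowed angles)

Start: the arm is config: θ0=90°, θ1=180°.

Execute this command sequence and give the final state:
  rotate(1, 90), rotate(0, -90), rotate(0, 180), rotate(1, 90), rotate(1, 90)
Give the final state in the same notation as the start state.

config: θ0=0°, θ1=90°

from: config: θ0=90°, θ1=180°
[1] after rotate(1, 90): config: θ0=90°, θ1=270°
[2] after rotate(0, -90): config: θ0=0°, θ1=270°
[3] after rotate(0, 180): config: θ0=0°, θ1=270°
[4] after rotate(1, 90): config: θ0=0°, θ1=0°
[5] after rotate(1, 90): config: θ0=0°, θ1=90°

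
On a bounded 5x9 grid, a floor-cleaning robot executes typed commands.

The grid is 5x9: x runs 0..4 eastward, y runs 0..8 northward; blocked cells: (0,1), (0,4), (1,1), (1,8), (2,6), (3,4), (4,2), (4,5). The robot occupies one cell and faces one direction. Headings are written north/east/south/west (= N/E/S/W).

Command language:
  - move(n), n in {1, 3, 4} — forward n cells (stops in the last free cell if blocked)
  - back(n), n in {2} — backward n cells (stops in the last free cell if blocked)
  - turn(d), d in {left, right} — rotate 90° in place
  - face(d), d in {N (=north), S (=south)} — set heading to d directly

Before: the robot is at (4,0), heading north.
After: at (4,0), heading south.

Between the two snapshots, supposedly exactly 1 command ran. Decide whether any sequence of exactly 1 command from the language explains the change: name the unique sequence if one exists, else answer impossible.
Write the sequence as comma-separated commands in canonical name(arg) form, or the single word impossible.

face(S)

key: (4,0) unchanged — the single command moves nothing
begin: at (4,0), heading north
1. face(S) → at (4,0), heading south
uniquely the one of 8 1-step routes that fits.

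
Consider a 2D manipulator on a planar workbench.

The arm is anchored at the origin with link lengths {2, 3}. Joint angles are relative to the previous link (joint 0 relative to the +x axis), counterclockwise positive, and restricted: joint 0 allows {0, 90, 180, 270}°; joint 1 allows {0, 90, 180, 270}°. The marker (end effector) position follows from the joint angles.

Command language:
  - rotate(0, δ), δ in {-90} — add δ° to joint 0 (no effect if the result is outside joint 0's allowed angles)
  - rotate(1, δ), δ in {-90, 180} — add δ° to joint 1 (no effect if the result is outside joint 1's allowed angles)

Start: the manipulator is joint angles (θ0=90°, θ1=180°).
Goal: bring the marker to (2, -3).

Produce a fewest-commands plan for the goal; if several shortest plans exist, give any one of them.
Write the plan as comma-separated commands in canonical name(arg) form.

t0: joint angles (θ0=90°, θ1=180°)
1. rotate(1, 180) → joint angles (θ0=90°, θ1=0°)
2. rotate(1, -90) → joint angles (θ0=90°, θ1=270°)
3. rotate(0, -90) → joint angles (θ0=0°, θ1=270°)
no 2-step plan works, so 3 is optimal.

rotate(1, 180), rotate(1, -90), rotate(0, -90)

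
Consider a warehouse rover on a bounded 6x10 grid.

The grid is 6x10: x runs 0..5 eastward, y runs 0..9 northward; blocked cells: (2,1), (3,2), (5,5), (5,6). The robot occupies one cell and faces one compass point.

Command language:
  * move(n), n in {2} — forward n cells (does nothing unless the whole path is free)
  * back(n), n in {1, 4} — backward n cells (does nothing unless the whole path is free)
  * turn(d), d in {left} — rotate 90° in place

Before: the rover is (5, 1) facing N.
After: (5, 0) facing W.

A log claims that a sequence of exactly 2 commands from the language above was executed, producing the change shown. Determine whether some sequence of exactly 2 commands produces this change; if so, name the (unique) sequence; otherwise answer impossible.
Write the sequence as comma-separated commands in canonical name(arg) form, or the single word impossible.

back(1), turn(left)

key: position moved to (5,0) AND the heading swung to W — translation plus rotation needed
t0: (5, 1) facing N
[1] after back(1): (5, 0) facing N
[2] after turn(left): (5, 0) facing W
uniquely the one of 16 2-step routes that fits.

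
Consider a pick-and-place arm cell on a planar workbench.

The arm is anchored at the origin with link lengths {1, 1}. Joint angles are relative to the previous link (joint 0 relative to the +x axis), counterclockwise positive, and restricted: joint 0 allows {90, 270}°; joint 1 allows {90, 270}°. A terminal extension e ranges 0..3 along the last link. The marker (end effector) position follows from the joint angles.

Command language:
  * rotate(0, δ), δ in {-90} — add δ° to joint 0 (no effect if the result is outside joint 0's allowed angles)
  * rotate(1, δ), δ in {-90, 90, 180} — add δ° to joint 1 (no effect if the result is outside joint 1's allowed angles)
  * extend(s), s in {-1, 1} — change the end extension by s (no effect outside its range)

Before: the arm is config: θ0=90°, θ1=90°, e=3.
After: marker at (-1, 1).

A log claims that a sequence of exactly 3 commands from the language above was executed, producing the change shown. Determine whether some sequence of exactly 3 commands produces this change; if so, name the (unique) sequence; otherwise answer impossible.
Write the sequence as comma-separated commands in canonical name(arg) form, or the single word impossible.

extend(-1), extend(-1), extend(-1)

initial: config: θ0=90°, θ1=90°, e=3
step 1 (extend(-1)): config: θ0=90°, θ1=90°, e=2
step 2 (extend(-1)): config: θ0=90°, θ1=90°, e=1
step 3 (extend(-1)): config: θ0=90°, θ1=90°, e=0
no rival 3-sequence matches.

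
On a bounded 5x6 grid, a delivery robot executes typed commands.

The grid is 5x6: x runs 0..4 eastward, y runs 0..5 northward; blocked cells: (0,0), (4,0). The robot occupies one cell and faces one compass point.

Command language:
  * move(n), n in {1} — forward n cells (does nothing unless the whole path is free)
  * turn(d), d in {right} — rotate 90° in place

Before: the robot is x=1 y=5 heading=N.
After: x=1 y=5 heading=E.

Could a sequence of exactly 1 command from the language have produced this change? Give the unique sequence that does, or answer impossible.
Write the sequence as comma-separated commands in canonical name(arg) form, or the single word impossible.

turn(right)

key: parked at (1,5) the whole time — nothing moves the robot
start: x=1 y=5 heading=N
t=1 turn(right) ⇒ x=1 y=5 heading=E
no rival 1-sequence matches.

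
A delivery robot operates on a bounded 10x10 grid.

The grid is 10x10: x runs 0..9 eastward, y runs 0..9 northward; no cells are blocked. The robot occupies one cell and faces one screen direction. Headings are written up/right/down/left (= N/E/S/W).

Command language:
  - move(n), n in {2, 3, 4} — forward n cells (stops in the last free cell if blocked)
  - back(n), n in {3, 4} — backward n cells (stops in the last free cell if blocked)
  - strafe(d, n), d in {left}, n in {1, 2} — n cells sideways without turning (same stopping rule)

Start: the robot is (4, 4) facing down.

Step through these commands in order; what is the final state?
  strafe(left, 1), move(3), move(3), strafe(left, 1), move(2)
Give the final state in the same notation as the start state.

t0: (4, 4) facing down
t=1 strafe(left, 1) ⇒ (5, 4) facing down
t=2 move(3) ⇒ (5, 1) facing down
t=3 move(3) ⇒ (5, 0) facing down
t=4 strafe(left, 1) ⇒ (6, 0) facing down
t=5 move(2) ⇒ (6, 0) facing down

(6, 0) facing down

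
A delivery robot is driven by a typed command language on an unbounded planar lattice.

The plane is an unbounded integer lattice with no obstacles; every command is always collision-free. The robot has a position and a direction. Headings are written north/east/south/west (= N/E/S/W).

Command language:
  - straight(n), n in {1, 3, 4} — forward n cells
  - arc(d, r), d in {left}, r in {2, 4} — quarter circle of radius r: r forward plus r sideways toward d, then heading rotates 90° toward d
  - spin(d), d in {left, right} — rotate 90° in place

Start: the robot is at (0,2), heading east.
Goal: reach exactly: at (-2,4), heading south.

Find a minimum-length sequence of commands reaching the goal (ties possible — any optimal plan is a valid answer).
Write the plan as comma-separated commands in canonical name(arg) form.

arc(left, 4), arc(left, 2), arc(left, 4)

t0: at (0,2), heading east
1. arc(left, 4) → at (4,6), heading north
2. arc(left, 2) → at (2,8), heading west
3. arc(left, 4) → at (-2,4), heading south
nothing shorter than 3 reaches the goal.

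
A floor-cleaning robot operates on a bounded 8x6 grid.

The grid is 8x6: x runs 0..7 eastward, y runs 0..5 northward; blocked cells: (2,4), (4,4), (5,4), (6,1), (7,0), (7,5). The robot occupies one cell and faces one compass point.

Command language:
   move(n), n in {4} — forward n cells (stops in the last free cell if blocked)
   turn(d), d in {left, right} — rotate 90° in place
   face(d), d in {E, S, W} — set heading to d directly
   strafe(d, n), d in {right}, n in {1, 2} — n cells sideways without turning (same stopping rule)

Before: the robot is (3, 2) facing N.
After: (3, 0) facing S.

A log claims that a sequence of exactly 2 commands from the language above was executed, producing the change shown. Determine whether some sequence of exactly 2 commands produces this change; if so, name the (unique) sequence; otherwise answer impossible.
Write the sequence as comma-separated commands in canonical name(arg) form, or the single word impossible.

face(S), move(4)

key: cell and facing (now S) both changed — the 2 commands mix motion and turning
from: (3, 2) facing N
t=1 face(S) ⇒ (3, 2) facing S
t=2 move(4) ⇒ (3, 0) facing S
all 64 alternatives checked — unique.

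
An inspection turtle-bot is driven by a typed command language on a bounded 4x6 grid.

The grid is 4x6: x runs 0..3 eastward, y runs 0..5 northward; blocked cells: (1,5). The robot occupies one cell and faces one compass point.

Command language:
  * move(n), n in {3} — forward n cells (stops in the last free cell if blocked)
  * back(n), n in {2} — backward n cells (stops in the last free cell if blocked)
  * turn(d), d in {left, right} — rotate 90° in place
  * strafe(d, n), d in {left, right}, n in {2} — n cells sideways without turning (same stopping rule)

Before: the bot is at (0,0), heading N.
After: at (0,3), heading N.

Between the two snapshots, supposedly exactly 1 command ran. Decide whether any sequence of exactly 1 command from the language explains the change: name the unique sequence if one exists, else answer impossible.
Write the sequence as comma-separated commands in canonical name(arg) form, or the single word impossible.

key: heading stays N — the single command does not turn
from: at (0,0), heading N
1. move(3) → at (0,3), heading N
all 6 alternatives checked — unique.

move(3)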